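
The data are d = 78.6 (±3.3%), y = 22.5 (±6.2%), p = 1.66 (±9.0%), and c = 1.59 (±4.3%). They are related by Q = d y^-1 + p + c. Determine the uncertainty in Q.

Let w = d·y^-1 = 3.49. δw/w = √((1·δd/d)² + (-1·δy/y)²) = √(0.00109 + 0.00384) = 0.0702, so δw = 0.245.
Q = w + p + c: δQ = √(δw² + δp² + δc²) = √(0.0602 + 0.0223 + 0.00467) = 0.295

0.295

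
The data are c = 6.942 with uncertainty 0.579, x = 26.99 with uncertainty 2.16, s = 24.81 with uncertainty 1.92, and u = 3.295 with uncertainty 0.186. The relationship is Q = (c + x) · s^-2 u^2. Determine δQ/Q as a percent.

Let w = c + x = 33.93. δw = √(δc² + δx²) = √(0.335 + 4.67) = 2.24, so δw/w = 0.0659.
Q is then a monomial in w, s, u:
δQ/Q = √((δw/w)² + (-2·δs/s)² + (2·δu/u)²) = √(0.00434 + 0.0240 + 0.0127) = 0.203

20.3%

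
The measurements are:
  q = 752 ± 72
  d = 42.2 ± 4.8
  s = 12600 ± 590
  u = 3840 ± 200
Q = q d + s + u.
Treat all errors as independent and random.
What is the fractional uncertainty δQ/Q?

Let p = q·d = 31700. δp/p = √((1·δq/q)² + (1·δd/d)²) = √(0.00917 + 0.0129) = 0.149, so δp = 4720.
Q = p + s + u: δQ = √(δp² + δs² + δu²) = √(2.23e+07 + 3.48e+05 + 40000) = 4760
Q = 48200, so δQ/Q = 4760/48200 = 0.0988.

0.0988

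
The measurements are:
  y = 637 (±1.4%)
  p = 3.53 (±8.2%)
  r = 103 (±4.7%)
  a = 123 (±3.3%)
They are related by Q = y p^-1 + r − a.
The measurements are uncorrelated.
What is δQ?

Let w = y·p^-1 = 180. δw/w = √((1·δy/y)² + (-1·δp/p)²) = √(0.000196 + 0.00672) = 0.0832, so δw = 15.0.
Q = w + r − a: δQ = √(δw² + δr² + δa²) = √(225 + 23.4 + 16.5) = 16.3

16.3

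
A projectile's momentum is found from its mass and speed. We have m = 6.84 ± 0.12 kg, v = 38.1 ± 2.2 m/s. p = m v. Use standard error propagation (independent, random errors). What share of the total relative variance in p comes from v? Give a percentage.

(δp/p)² = (1·δm/m)² + (1·δv/v)²
  m term: (1×0.0175)² = 0.000308
  v term: (1×0.0577)² = 0.00333
Total = 0.00364. Share from v = 0.00333/0.00364 = 0.915.

91.5%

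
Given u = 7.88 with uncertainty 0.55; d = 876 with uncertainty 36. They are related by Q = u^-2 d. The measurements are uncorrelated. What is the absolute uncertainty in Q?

2.05

Products/powers → add relative errors in quadrature, weighted by exponent:
  (-2·δu/u)² = (-2×0.0698)² = 0.0195;  (1·δd/d)² = (1×0.0411)² = 0.00169
δQ/Q = √(0.0212) = 0.146
Q = 14.1, so δQ = 0.146 × 14.1 = 2.05.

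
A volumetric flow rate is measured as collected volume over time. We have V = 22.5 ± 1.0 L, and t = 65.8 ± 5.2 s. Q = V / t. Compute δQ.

For a monomial Q ∝ V, t^-1, fractional errors add in quadrature:
  (1·δV/V)² = (1×0.0444)² = 0.00198;  (-1·δt/t)² = (-1×0.0790)² = 0.00625
δQ/Q = √(0.00822) = 0.0907
Q = 0.342 L/s, so δQ = 0.0907 × 0.342 = 0.0310 L/s.

0.0310 L/s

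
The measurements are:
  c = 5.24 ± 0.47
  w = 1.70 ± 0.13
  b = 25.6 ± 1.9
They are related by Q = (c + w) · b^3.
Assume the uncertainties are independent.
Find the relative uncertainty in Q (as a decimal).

Let u = c + w = 6.94. δu = √(δc² + δw²) = √(0.221 + 0.0169) = 0.488, so δu/u = 0.0703.
Q is then a monomial in u, b:
δQ/Q = √((δu/u)² + (3·δb/b)²) = √(0.00494 + 0.0496) = 0.233

0.233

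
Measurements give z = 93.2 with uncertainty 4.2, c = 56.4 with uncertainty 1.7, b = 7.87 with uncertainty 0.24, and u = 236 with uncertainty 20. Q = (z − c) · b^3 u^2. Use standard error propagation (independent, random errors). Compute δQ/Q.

0.229

Let w = z − c = 36.8. δw = √(δz² + δc²) = √(17.6 + 2.89) = 4.53, so δw/w = 0.123.
Q is then a monomial in w, b, u:
δQ/Q = √((δw/w)² + (3·δb/b)² + (2·δu/u)²) = √(0.0152 + 0.00837 + 0.0287) = 0.229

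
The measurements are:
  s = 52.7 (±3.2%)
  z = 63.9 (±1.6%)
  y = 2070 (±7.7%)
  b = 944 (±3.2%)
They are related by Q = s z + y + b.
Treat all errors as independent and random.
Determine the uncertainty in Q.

Let p = s·z = 3370. δp/p = √((1·δs/s)² + (1·δz/z)²) = √(0.00102 + 0.000256) = 0.0358, so δp = 120.
Q = p + y + b: δQ = √(δp² + δy² + δb²) = √(14500 + 25400 + 913) = 202

202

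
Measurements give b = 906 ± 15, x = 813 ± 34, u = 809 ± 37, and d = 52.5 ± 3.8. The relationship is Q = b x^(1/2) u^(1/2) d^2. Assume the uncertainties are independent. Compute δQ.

3.02e+08

Products/powers → add relative errors in quadrature, weighted by exponent:
  (1·δb/b)² = (1×0.0166)² = 0.000274;  (½·δx/x)² = (0.5×0.0418)² = 0.000437;  (½·δu/u)² = (0.5×0.0457)² = 0.000523;  (2·δd/d)² = (2×0.0724)² = 0.0210
δQ/Q = √(0.0222) = 0.149
Q = 2.03e+09, so δQ = 0.149 × 2.03e+09 = 3.02e+08.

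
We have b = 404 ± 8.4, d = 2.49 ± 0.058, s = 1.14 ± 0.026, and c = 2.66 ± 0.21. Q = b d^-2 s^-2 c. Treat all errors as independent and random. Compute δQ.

13.9

Products/powers → add relative errors in quadrature, weighted by exponent:
  (1·δb/b)² = (1×0.0208)² = 0.000432;  (-2·δd/d)² = (-2×0.0233)² = 0.00217;  (-2·δs/s)² = (-2×0.0228)² = 0.00208;  (1·δc/c)² = (1×0.0789)² = 0.00623
δQ/Q = √(0.0109) = 0.104
Q = 133, so δQ = 0.104 × 133 = 13.9.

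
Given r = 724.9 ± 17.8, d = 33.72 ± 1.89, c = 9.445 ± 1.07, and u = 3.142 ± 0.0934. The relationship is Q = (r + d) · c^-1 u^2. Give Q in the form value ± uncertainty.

Let w = r + d = 758.6. δw = √(δr² + δd²) = √(317 + 3.57) = 17.9, so δw/w = 0.0236.
Q is then a monomial in w, c, u:
δQ/Q = √((δw/w)² + (-1·δc/c)² + (2·δu/u)²) = √(0.000557 + 0.0128 + 0.00353) = 0.130
Q = 792.9, so δQ = 0.130 × 792.9 = 103.

792.9 ± 103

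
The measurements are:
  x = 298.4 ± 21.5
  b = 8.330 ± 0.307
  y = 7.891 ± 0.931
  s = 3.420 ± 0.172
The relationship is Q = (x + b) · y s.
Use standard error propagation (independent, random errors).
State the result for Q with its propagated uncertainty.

8278 ± 1210

Let u = x + b = 306.7. δu = √(δx² + δb²) = √(462 + 0.0942) = 21.5, so δu/u = 0.0701.
Q is then a monomial in u, y, s:
δQ/Q = √((δu/u)² + (1·δy/y)² + (1·δs/s)²) = √(0.00491 + 0.0139 + 0.00253) = 0.146
Q = 8278, so δQ = 0.146 × 8278 = 1210.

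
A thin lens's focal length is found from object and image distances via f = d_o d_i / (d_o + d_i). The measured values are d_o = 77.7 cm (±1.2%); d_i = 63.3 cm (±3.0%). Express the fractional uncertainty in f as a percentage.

∂f/∂d_o = (d_i/(d_o+d_i))² = 0.202;  ∂f/∂d_i = (d_o/(d_o+d_i))² = 0.304
δf = √((∂f/∂d_o · δd_o)² + (∂f/∂d_i · δd_i)²) = √(0.0353 + 0.333) = 0.607 cm
f = 34.9 cm, so δf/f = 0.607/34.9 = 0.0174.

1.74%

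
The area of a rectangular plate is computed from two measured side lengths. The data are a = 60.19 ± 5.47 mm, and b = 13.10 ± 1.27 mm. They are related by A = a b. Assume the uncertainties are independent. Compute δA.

Relative error in a monomial: (δA/A)² = Σ (nᵢ · δxᵢ/xᵢ)².
  (1·δa/a)² = (1×0.0909)² = 0.00826;  (1·δb/b)² = (1×0.0969)² = 0.00940
δA/A = √(0.0177) = 0.133
A = 788.5 mm^2, so δA = 0.133 × 788.5 = 105 mm^2.

105 mm^2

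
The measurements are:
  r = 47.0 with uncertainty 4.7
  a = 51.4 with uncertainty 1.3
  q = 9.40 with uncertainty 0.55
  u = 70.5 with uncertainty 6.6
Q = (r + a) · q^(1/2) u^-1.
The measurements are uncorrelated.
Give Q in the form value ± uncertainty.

4.28 ± 0.470

Let w = r + a = 98.4. δw = √(δr² + δa²) = √(22.1 + 1.69) = 4.88, so δw/w = 0.0496.
Q is then a monomial in w, q, u:
δQ/Q = √((δw/w)² + (½·δq/q)² + (-1·δu/u)²) = √(0.00246 + 0.000856 + 0.00876) = 0.110
Q = 4.28, so δQ = 0.110 × 4.28 = 0.470.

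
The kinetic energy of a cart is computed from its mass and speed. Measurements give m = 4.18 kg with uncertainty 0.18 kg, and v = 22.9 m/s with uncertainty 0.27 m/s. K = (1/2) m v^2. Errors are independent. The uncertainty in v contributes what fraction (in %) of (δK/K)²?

23.1%

(δK/K)² = (1·δm/m)² + (2·δv/v)²
  m term: (1×0.0431)² = 0.00185
  v term: (2×0.0118)² = 0.000556
Total = 0.00241. Share from v = 0.000556/0.00241 = 0.231.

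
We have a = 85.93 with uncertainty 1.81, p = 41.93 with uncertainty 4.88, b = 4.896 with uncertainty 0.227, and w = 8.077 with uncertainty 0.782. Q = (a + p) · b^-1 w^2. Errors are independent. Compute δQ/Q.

Let u = a + p = 127.9. δu = √(δa² + δp²) = √(3.28 + 23.8) = 5.20, so δu/u = 0.0407.
Q is then a monomial in u, b, w:
δQ/Q = √((δu/u)² + (-1·δb/b)² + (2·δw/w)²) = √(0.00166 + 0.00215 + 0.0375) = 0.203

0.203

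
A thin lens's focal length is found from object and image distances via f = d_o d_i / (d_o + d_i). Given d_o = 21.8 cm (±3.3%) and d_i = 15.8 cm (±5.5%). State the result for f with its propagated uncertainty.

∂f/∂d_o = (d_i/(d_o+d_i))² = 0.177;  ∂f/∂d_i = (d_o/(d_o+d_i))² = 0.336
δf = √((∂f/∂d_o · δd_o)² + (∂f/∂d_i · δd_i)²) = √(0.0161 + 0.0853) = 0.319 cm
f = 9.16 cm.

9.16 ± 0.319 cm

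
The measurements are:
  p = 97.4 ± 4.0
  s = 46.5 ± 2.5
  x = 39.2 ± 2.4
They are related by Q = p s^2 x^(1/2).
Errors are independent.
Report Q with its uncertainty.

(1.32 ± 0.157) × 10^6

Relative error in a monomial: (δQ/Q)² = Σ (nᵢ · δxᵢ/xᵢ)².
  (1·δp/p)² = (1×0.0411)² = 0.00169;  (2·δs/s)² = (2×0.0538)² = 0.0116;  (½·δx/x)² = (0.5×0.0612)² = 0.000937
δQ/Q = √(0.0142) = 0.119
Q = 1.32e+06, so δQ = 0.119 × 1.32e+06 = 1.57e+05.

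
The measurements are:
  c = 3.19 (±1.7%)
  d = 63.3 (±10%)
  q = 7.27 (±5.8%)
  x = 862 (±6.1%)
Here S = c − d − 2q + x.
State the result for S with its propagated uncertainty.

Absolute uncertainties add in quadrature for a linear combination:
  (δc)² = 0.00294;  (δd)² = 40.1;  (2·δq)² = 0.711;  (δx)² = 2760
δS = √(2810) = 53.0
S = 787.

787 ± 53.0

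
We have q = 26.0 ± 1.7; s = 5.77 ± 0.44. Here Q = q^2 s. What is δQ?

For a monomial Q ∝ q^2, s, fractional errors add in quadrature:
  (2·δq/q)² = (2×0.0654)² = 0.0171;  (1·δs/s)² = (1×0.0763)² = 0.00582
δQ/Q = √(0.0229) = 0.151
Q = 3900, so δQ = 0.151 × 3900 = 590.

590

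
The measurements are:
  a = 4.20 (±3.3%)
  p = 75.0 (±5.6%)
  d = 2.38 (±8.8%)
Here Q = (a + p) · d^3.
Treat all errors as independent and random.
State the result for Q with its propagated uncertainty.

Let u = a + p = 79.2. δu = √(δa² + δp²) = √(0.0192 + 17.6) = 4.20, so δu/u = 0.0531.
Q is then a monomial in u, d:
δQ/Q = √((δu/u)² + (3·δd/d)²) = √(0.00282 + 0.0697) = 0.269
Q = 1070, so δQ = 0.269 × 1070 = 288.

1070 ± 288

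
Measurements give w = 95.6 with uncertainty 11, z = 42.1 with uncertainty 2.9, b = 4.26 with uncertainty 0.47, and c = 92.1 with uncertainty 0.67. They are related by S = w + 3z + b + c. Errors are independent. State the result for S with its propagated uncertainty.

Sums and differences: (δS)² = Σ (cᵢ δxᵢ)².
  (δw)² = 121;  (3·δz)² = 75.7;  (δb)² = 0.221;  (δc)² = 0.449
δS = √(197) = 14.0
S = 318.

318 ± 14.0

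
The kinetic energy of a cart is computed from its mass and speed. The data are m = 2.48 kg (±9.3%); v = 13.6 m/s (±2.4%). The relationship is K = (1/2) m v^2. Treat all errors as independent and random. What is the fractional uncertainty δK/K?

0.105

Relative error in a monomial: (δK/K)² = Σ (nᵢ · δxᵢ/xᵢ)².
  (1·δm/m)² = (1×0.0930)² = 0.00865;  (2·δv/v)² = (2×0.0240)² = 0.00230
δK/K = √(0.0110) = 0.105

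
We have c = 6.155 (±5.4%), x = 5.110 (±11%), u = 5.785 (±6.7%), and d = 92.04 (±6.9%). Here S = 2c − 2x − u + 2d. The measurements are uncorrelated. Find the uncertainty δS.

12.8

Absolute uncertainties add in quadrature for a linear combination:
  (2·δc)² = 0.442;  (2·δx)² = 1.26;  (δu)² = 0.150;  (2·δd)² = 161
δS = √(163) = 12.8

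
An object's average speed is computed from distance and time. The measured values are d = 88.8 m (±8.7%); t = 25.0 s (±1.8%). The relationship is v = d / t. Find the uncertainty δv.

Relative error in a monomial: (δv/v)² = Σ (nᵢ · δxᵢ/xᵢ)².
  (1·δd/d)² = (1×0.0870)² = 0.00757;  (-1·δt/t)² = (-1×0.0180)² = 0.000324
δv/v = √(0.00789) = 0.0888
v = 3.55 m/s, so δv = 0.0888 × 3.55 = 0.316 m/s.

0.316 m/s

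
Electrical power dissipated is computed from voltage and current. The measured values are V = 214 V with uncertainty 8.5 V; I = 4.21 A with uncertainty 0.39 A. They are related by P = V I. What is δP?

90.8 W

For a monomial P ∝ V, I, fractional errors add in quadrature:
  (1·δV/V)² = (1×0.0397)² = 0.00158;  (1·δI/I)² = (1×0.0926)² = 0.00858
δP/P = √(0.0102) = 0.101
P = 901 W, so δP = 0.101 × 901 = 90.8 W.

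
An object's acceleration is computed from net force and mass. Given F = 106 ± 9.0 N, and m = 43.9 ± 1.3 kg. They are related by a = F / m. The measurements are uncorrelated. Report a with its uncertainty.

2.41 ± 0.217 m/s^2

Since a is a product/quotient, work with relative uncertainties:
  (1·δF/F)² = (1×0.0849)² = 0.00721;  (-1·δm/m)² = (-1×0.0296)² = 0.000877
δa/a = √(0.00809) = 0.0899
a = 2.41 m/s^2, so δa = 0.0899 × 2.41 = 0.217 m/s^2.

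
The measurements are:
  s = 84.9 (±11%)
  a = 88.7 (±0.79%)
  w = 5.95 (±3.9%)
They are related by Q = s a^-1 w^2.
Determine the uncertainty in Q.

Q is a product of powers, so relative uncertainties combine in quadrature:
  (1·δs/s)² = (1×0.110)² = 0.0121;  (-1·δa/a)² = (-1×0.00790)² = 6.24e-05;  (2·δw/w)² = (2×0.0390)² = 0.00608
δQ/Q = √(0.0182) = 0.135
Q = 33.9, so δQ = 0.135 × 33.9 = 4.58.

4.58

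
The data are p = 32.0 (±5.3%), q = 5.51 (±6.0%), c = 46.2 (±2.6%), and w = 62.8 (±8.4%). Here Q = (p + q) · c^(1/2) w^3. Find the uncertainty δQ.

1.62e+07

Let u = p + q = 37.5. δu = √(δp² + δq²) = √(2.88 + 0.109) = 1.73, so δu/u = 0.0461.
Q is then a monomial in u, c, w:
δQ/Q = √((δu/u)² + (½·δc/c)² + (3·δw/w)²) = √(0.00212 + 0.000169 + 0.0635) = 0.257
Q = 6.31e+07, so δQ = 0.257 × 6.31e+07 = 1.62e+07.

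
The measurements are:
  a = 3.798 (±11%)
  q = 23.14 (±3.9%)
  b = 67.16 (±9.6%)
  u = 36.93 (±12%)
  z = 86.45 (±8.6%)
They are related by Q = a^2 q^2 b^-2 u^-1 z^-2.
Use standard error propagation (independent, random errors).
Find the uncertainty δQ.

Each factor contributes (exponent × relative error)² to (δQ/Q)²:
  (2·δa/a)² = (2×0.110)² = 0.0484;  (2·δq/q)² = (2×0.0390)² = 0.00608;  (-2·δb/b)² = (-2×0.0960)² = 0.0369;  (-1·δu/u)² = (-1×0.120)² = 0.0144;  (-2·δz/z)² = (-2×0.0860)² = 0.0296
δQ/Q = √(0.135) = 0.368
Q = 6.204e-06, so δQ = 0.368 × 6.204e-06 = 2.28e-06.

2.28e-06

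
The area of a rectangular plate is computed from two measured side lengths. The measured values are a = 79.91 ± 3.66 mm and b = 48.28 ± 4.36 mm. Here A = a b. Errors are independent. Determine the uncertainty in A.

391 mm^2

A is a product of powers, so relative uncertainties combine in quadrature:
  (1·δa/a)² = (1×0.0458)² = 0.00210;  (1·δb/b)² = (1×0.0903)² = 0.00816
δA/A = √(0.0103) = 0.101
A = 3858 mm^2, so δA = 0.101 × 3858 = 391 mm^2.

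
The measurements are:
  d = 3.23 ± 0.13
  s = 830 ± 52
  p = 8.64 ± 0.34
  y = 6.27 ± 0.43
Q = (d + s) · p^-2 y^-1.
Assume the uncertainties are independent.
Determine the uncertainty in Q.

0.217

Let u = d + s = 833. δu = √(δd² + δs²) = √(0.0169 + 2700) = 52.0, so δu/u = 0.0624.
Q is then a monomial in u, p, y:
δQ/Q = √((δu/u)² + (-2·δp/p)² + (-1·δy/y)²) = √(0.00389 + 0.00619 + 0.00470) = 0.122
Q = 1.78, so δQ = 0.122 × 1.78 = 0.217.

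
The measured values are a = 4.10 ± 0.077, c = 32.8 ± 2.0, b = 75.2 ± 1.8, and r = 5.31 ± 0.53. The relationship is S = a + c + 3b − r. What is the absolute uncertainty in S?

5.78

Each term contributes (cᵢ δxᵢ)² to (δS)²:
  (δa)² = 0.00593;  (δc)² = 4.00;  (3·δb)² = 29.2;  (δr)² = 0.281
δS = √(33.4) = 5.78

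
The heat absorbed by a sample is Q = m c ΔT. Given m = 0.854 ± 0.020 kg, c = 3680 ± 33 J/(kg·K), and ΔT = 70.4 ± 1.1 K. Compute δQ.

Each factor contributes (exponent × relative error)² to (δQ/Q)²:
  (1·δm/m)² = (1×0.0234)² = 0.000548;  (1·δc/c)² = (1×0.00897)² = 8.04e-05;  (1·δΔT/ΔT)² = (1×0.0156)² = 0.000244
δQ/Q = √(0.000873) = 0.0295
Q = 2.21e+05 J, so δQ = 0.0295 × 2.21e+05 = 6540 J.

6540 J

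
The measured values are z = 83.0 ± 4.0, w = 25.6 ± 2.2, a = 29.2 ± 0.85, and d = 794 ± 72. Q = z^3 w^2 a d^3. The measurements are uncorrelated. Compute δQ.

Since Q is a product/quotient, work with relative uncertainties:
  (3·δz/z)² = (3×0.0482)² = 0.0209;  (2·δw/w)² = (2×0.0859)² = 0.0295;  (1·δa/a)² = (1×0.0291)² = 0.000847;  (3·δd/d)² = (3×0.0907)² = 0.0740
δQ/Q = √(0.125) = 0.354
Q = 5.48e+18, so δQ = 0.354 × 5.48e+18 = 1.94e+18.

1.94e+18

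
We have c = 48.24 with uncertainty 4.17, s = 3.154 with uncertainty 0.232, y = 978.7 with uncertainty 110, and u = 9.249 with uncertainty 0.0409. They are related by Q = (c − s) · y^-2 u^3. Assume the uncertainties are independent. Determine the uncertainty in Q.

0.00907

Let w = c − s = 45.09. δw = √(δc² + δs²) = √(17.4 + 0.0538) = 4.18, so δw/w = 0.0926.
Q is then a monomial in w, y, u:
δQ/Q = √((δw/w)² + (-2·δy/y)² + (3·δu/u)²) = √(0.00858 + 0.0505 + 0.000176) = 0.243
Q = 0.03724, so δQ = 0.243 × 0.03724 = 0.00907.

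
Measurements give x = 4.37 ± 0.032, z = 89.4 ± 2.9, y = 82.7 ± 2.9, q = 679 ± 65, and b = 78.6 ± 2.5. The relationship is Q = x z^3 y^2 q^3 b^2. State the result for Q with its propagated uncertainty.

(4.13 ± 1.31) × 10^22

Since Q is a product/quotient, work with relative uncertainties:
  (1·δx/x)² = (1×0.00732)² = 5.36e-05;  (3·δz/z)² = (3×0.0324)² = 0.00947;  (2·δy/y)² = (2×0.0351)² = 0.00492;  (3·δq/q)² = (3×0.0957)² = 0.0825;  (2·δb/b)² = (2×0.0318)² = 0.00405
δQ/Q = √(0.101) = 0.318
Q = 4.13e+22, so δQ = 0.318 × 4.13e+22 = 1.31e+22.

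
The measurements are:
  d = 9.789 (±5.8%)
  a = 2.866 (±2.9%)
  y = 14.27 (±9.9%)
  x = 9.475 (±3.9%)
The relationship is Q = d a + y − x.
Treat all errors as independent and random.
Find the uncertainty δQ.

2.33

Let p = d·a = 28.06. δp/p = √((1·δd/d)² + (1·δa/a)²) = √(0.00336 + 0.000841) = 0.0648, so δp = 1.82.
Q = p + y − x: δQ = √(δp² + δy² + δx²) = √(3.31 + 2.00 + 0.137) = 2.33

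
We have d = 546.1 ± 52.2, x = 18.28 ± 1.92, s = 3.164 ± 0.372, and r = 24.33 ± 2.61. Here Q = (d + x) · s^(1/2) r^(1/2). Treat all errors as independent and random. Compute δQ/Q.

Let u = d + x = 564.4. δu = √(δd² + δx²) = √(2720 + 3.69) = 52.2, so δu/u = 0.0926.
Q is then a monomial in u, s, r:
δQ/Q = √((δu/u)² + (½·δs/s)² + (½·δr/r)²) = √(0.00857 + 0.00346 + 0.00288) = 0.122

0.122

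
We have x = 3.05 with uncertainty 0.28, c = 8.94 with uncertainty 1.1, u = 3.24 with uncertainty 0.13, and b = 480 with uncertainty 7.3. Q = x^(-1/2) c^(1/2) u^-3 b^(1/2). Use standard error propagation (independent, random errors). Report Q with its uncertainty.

1.10 ± 0.158

Each factor contributes (exponent × relative error)² to (δQ/Q)²:
  (−½·δx/x)² = (-0.5×0.0918)² = 0.00211;  (½·δc/c)² = (0.5×0.123)² = 0.00378;  (-3·δu/u)² = (-3×0.0401)² = 0.0145;  (½·δb/b)² = (0.5×0.0152)² = 5.78e-05
δQ/Q = √(0.0204) = 0.143
Q = 1.10, so δQ = 0.143 × 1.10 = 0.158.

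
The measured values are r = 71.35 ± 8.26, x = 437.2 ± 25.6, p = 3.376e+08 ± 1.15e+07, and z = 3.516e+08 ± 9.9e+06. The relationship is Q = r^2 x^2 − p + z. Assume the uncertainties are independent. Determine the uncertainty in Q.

2.53e+08

Let w = r^2·x^2 = 9.731e+08. δw/w = √((2·δr/r)² + (2·δx/x)²) = √(0.0536 + 0.0137) = 0.259, so δw = 2.52e+08.
Q = w − p + z: δQ = √(δw² + δp² + δz²) = √(6.37e+16 + 1.32e+14 + 9.8e+13) = 2.53e+08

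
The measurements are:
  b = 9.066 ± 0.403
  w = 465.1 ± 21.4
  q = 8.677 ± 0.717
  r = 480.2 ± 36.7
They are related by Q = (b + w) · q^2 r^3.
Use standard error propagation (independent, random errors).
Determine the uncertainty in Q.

1.13e+12

Let u = b + w = 474.2. δu = √(δb² + δw²) = √(0.162 + 458) = 21.4, so δu/u = 0.0451.
Q is then a monomial in u, q, r:
δQ/Q = √((δu/u)² + (2·δq/q)² + (3·δr/r)²) = √(0.00204 + 0.0273 + 0.0526) = 0.286
Q = 3.953e+12, so δQ = 0.286 × 3.953e+12 = 1.13e+12.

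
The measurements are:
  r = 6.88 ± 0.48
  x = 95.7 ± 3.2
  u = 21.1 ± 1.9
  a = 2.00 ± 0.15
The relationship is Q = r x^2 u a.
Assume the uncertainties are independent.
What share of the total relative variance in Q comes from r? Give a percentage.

21.1%

(δQ/Q)² = (1·δr/r)² + (2·δx/x)² + (1·δu/u)² + (1·δa/a)²
  r term: (1×0.0698)² = 0.00487
  x term: (2×0.0334)² = 0.00447
  u term: (1×0.0900)² = 0.00811
  a term: (1×0.0750)² = 0.00562
Total = 0.0231. Share from r = 0.00487/0.0231 = 0.211.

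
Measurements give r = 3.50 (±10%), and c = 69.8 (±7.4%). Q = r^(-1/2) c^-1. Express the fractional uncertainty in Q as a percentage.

8.93%

Relative error in a monomial: (δQ/Q)² = Σ (nᵢ · δxᵢ/xᵢ)².
  (−½·δr/r)² = (-0.5×0.100)² = 0.00250;  (-1·δc/c)² = (-1×0.0740)² = 0.00548
δQ/Q = √(0.00798) = 0.0893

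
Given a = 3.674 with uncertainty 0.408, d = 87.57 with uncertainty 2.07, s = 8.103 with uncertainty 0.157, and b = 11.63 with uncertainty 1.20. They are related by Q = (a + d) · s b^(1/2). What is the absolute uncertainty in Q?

151

Let u = a + d = 91.24. δu = √(δa² + δd²) = √(0.166 + 4.28) = 2.11, so δu/u = 0.0231.
Q is then a monomial in u, s, b:
δQ/Q = √((δu/u)² + (1·δs/s)² + (½·δb/b)²) = √(0.000535 + 0.000375 + 0.00266) = 0.0598
Q = 2521, so δQ = 0.0598 × 2521 = 151.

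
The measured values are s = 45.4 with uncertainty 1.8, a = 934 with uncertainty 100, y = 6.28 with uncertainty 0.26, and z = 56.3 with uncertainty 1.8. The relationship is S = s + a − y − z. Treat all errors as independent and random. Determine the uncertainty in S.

100

S is a linear combination, so absolute uncertainties add in quadrature:
  (δs)² = 3.24;  (δa)² = 10000;  (δy)² = 0.0676;  (δz)² = 3.24
δS = √(10000) = 100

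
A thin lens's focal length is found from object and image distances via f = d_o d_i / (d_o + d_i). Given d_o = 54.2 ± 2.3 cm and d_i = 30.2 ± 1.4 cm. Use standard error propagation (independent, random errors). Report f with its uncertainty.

∂f/∂d_o = (d_i/(d_o+d_i))² = 0.128;  ∂f/∂d_i = (d_o/(d_o+d_i))² = 0.412
δf = √((∂f/∂d_o · δd_o)² + (∂f/∂d_i · δd_i)²) = √(0.0867 + 0.333) = 0.648 cm
f = 19.4 cm.

19.4 ± 0.648 cm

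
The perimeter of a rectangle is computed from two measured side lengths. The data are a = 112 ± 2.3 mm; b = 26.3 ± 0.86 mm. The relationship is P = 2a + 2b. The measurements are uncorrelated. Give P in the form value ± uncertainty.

277 ± 4.91 mm

P is a linear combination, so absolute uncertainties add in quadrature:
  (2·δa)² = 21.2;  (2·δb)² = 2.96
δP = √(24.1) = 4.91 mm
P = 277 mm.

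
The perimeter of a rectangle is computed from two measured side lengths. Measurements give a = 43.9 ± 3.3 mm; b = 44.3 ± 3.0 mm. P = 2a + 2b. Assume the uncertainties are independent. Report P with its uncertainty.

176 ± 8.92 mm

P is a linear combination, so absolute uncertainties add in quadrature:
  (2·δa)² = 43.6;  (2·δb)² = 36.0
δP = √(79.6) = 8.92 mm
P = 176 mm.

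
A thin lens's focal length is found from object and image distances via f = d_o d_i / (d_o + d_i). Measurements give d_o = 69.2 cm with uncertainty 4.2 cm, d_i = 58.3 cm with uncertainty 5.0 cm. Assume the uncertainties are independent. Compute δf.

∂f/∂d_o = (d_i/(d_o+d_i))² = 0.209;  ∂f/∂d_i = (d_o/(d_o+d_i))² = 0.295
δf = √((∂f/∂d_o · δd_o)² + (∂f/∂d_i · δd_i)²) = √(0.771 + 2.17) = 1.71 cm

1.71 cm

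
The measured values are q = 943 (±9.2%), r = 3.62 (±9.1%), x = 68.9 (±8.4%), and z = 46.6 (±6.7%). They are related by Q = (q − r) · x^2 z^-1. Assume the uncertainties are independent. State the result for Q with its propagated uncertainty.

95700 ± 19400

Let u = q − r = 939. δu = √(δq² + δr²) = √(7530 + 0.109) = 86.8, so δu/u = 0.0924.
Q is then a monomial in u, x, z:
δQ/Q = √((δu/u)² + (2·δx/x)² + (-1·δz/z)²) = √(0.00853 + 0.0282 + 0.00449) = 0.203
Q = 95700, so δQ = 0.203 × 95700 = 19400.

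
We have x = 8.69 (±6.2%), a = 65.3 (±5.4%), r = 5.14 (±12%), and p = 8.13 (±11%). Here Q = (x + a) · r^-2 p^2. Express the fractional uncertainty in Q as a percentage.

Let u = x + a = 74.0. δu = √(δx² + δa²) = √(0.290 + 12.4) = 3.57, so δu/u = 0.0482.
Q is then a monomial in u, r, p:
δQ/Q = √((δu/u)² + (-2·δr/r)² + (2·δp/p)²) = √(0.00232 + 0.0576 + 0.0484) = 0.329

32.9%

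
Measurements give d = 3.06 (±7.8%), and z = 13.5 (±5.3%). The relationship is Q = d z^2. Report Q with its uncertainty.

558 ± 73.4

Relative error in a monomial: (δQ/Q)² = Σ (nᵢ · δxᵢ/xᵢ)².
  (1·δd/d)² = (1×0.0780)² = 0.00608;  (2·δz/z)² = (2×0.0530)² = 0.0112
δQ/Q = √(0.0173) = 0.132
Q = 558, so δQ = 0.132 × 558 = 73.4.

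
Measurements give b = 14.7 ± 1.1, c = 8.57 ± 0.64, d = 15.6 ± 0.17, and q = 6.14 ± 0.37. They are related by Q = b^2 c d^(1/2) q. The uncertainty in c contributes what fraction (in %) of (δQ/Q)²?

(δQ/Q)² = (2·δb/b)² + (1·δc/c)² + (½·δd/d)² + (1·δq/q)²
  b term: (2×0.0748)² = 0.0224
  c term: (1×0.0747)² = 0.00558
  d term: (0.5×0.0109)² = 2.97e-05
  q term: (1×0.0603)² = 0.00363
Total = 0.0316. Share from c = 0.00558/0.0316 = 0.176.

17.6%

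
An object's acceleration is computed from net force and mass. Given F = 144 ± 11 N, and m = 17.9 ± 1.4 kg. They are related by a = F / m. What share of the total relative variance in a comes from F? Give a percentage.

48.8%

(δa/a)² = (1·δF/F)² + (-1·δm/m)²
  F term: (1×0.0764)² = 0.00584
  m term: (-1×0.0782)² = 0.00612
Total = 0.0120. Share from F = 0.00584/0.0120 = 0.488.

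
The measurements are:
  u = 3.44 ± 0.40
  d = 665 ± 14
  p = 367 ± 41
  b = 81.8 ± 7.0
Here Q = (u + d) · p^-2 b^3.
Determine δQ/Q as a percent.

Let w = u + d = 668. δw = √(δu² + δd²) = √(0.160 + 196) = 14.0, so δw/w = 0.0210.
Q is then a monomial in w, p, b:
δQ/Q = √((δw/w)² + (-2·δp/p)² + (3·δb/b)²) = √(0.000439 + 0.0499 + 0.0659) = 0.341

34.1%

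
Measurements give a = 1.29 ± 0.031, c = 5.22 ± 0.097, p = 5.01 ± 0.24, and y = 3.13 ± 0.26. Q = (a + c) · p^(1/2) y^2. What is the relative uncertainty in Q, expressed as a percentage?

16.9%

Let u = a + c = 6.51. δu = √(δa² + δc²) = √(0.000961 + 0.00941) = 0.102, so δu/u = 0.0156.
Q is then a monomial in u, p, y:
δQ/Q = √((δu/u)² + (½·δp/p)² + (2·δy/y)²) = √(0.000245 + 0.000574 + 0.0276) = 0.169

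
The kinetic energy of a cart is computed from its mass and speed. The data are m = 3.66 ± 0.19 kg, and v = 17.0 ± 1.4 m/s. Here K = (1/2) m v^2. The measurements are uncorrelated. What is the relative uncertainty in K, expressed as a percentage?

K is a product of powers, so relative uncertainties combine in quadrature:
  (1·δm/m)² = (1×0.0519)² = 0.00269;  (2·δv/v)² = (2×0.0824)² = 0.0271
δK/K = √(0.0298) = 0.173

17.3%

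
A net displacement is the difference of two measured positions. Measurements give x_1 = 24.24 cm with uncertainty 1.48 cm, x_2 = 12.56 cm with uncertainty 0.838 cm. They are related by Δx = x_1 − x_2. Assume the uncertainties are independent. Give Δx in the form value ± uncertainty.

For a sum/difference, combine absolute errors in quadrature:
  (δx_1)² = 2.19;  (δx_2)² = 0.702
δΔx = √(2.89) = 1.70 cm
Δx = 11.68 cm.

11.68 ± 1.70 cm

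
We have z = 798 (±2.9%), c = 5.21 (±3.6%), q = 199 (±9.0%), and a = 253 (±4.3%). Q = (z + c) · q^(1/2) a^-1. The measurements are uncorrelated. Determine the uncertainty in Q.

Let u = z + c = 803. δu = √(δz² + δc²) = √(536 + 0.0352) = 23.1, so δu/u = 0.0288.
Q is then a monomial in u, q, a:
δQ/Q = √((δu/u)² + (½·δq/q)² + (-1·δa/a)²) = √(0.000830 + 0.00202 + 0.00185) = 0.0686
Q = 44.8, so δQ = 0.0686 × 44.8 = 3.07.

3.07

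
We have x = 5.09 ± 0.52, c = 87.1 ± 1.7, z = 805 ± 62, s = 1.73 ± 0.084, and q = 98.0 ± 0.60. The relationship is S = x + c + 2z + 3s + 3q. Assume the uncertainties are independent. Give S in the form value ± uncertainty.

2000 ± 124

Each term contributes (cᵢ δxᵢ)² to (δS)²:
  (δx)² = 0.270;  (δc)² = 2.89;  (2·δz)² = 15400;  (3·δs)² = 0.0635;  (3·δq)² = 3.24
δS = √(15400) = 124
S = 2000.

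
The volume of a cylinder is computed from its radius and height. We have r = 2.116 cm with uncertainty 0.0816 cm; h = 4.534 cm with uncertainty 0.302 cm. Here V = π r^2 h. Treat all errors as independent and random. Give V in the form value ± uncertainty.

Each factor contributes (exponent × relative error)² to (δV/V)²:
  (2·δr/r)² = (2×0.0386)² = 0.00595;  (1·δh/h)² = (1×0.0666)² = 0.00444
δV/V = √(0.0104) = 0.102
V = 63.78 cm^3, so δV = 0.102 × 63.78 = 6.50 cm^3.

63.78 ± 6.50 cm^3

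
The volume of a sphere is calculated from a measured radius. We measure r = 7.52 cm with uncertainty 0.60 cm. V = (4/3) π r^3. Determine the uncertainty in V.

Since V is a product/quotient, work with relative uncertainties:
  (3·δr/r)² = (3×0.0798)² = 0.0573
δV/V = √(0.0573) = 0.239
V = 1780 cm^3, so δV = 0.239 × 1780 = 426 cm^3.

426 cm^3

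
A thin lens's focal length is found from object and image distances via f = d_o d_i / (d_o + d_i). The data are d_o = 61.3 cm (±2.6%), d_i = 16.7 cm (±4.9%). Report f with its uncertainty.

∂f/∂d_o = (d_i/(d_o+d_i))² = 0.0458;  ∂f/∂d_i = (d_o/(d_o+d_i))² = 0.618
δf = √((∂f/∂d_o · δd_o)² + (∂f/∂d_i · δd_i)²) = √(0.00534 + 0.255) = 0.511 cm
f = 13.1 cm.

13.1 ± 0.511 cm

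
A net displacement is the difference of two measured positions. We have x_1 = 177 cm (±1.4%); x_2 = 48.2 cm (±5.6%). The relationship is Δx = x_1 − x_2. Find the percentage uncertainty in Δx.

Absolute uncertainties add in quadrature for a linear combination:
  (δx_1)² = 6.14;  (δx_2)² = 7.29
δΔx = √(13.4) = 3.66 cm
Δx = 129 cm, so δΔx/Δx = 3.66/129 = 0.0284.

2.84%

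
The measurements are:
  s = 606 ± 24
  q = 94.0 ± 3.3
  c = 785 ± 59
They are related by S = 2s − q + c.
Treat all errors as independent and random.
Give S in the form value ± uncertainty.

Each term contributes (cᵢ δxᵢ)² to (δS)²:
  (2·δs)² = 2300;  (δq)² = 10.9;  (δc)² = 3480
δS = √(5800) = 76.1
S = 1900.

1900 ± 76.1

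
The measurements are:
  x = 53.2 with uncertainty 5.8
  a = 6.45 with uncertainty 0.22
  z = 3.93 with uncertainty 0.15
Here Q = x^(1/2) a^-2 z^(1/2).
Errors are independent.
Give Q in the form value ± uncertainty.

Each factor contributes (exponent × relative error)² to (δQ/Q)²:
  (½·δx/x)² = (0.5×0.109)² = 0.00297;  (-2·δa/a)² = (-2×0.0341)² = 0.00465;  (½·δz/z)² = (0.5×0.0382)² = 0.000364
δQ/Q = √(0.00799) = 0.0894
Q = 0.348, so δQ = 0.0894 × 0.348 = 0.0311.

0.348 ± 0.0311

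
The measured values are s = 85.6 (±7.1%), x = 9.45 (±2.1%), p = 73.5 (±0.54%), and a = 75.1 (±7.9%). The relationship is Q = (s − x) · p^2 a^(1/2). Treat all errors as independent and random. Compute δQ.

3.2e+05

Let u = s − x = 76.1. δu = √(δs² + δx²) = √(36.9 + 0.0394) = 6.08, so δu/u = 0.0799.
Q is then a monomial in u, p, a:
δQ/Q = √((δu/u)² + (2·δp/p)² + (½·δa/a)²) = √(0.00638 + 0.000117 + 0.00156) = 0.0897
Q = 3.57e+06, so δQ = 0.0897 × 3.57e+06 = 3.2e+05.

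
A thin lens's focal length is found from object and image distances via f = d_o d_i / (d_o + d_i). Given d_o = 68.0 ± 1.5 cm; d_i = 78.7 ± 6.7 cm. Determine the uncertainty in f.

∂f/∂d_o = (d_i/(d_o+d_i))² = 0.288;  ∂f/∂d_i = (d_o/(d_o+d_i))² = 0.215
δf = √((∂f/∂d_o · δd_o)² + (∂f/∂d_i · δd_i)²) = √(0.186 + 2.07) = 1.50 cm

1.50 cm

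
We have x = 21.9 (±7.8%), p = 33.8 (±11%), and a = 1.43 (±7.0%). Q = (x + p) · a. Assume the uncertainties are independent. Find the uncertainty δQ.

8.08

Let u = x + p = 55.7. δu = √(δx² + δp²) = √(2.92 + 13.8) = 4.09, so δu/u = 0.0735.
Q is then a monomial in u, a:
δQ/Q = √((δu/u)² + (1·δa/a)²) = √(0.00540 + 0.00490) = 0.101
Q = 79.7, so δQ = 0.101 × 79.7 = 8.08.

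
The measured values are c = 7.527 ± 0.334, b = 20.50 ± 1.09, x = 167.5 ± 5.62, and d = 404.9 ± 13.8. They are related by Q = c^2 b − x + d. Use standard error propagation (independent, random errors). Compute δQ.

Let p = c^2·b = 1161. δp/p = √((2·δc/c)² + (1·δb/b)²) = √(0.00788 + 0.00283) = 0.103, so δp = 120.
Q = p − x + d: δQ = √(δp² + δx² + δd²) = √(14400 + 31.6 + 190) = 121

121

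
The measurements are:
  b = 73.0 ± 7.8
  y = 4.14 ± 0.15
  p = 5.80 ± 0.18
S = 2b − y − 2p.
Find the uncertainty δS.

15.6

Sums and differences: (δS)² = Σ (cᵢ δxᵢ)².
  (2·δb)² = 243;  (δy)² = 0.0225;  (2·δp)² = 0.130
δS = √(244) = 15.6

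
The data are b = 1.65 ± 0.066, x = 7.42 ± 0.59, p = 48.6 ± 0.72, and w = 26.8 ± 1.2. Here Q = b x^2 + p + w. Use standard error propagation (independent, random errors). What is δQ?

Let h = b·x^2 = 90.8. δh/h = √((1·δb/b)² + (2·δx/x)²) = √(0.00160 + 0.0253) = 0.164, so δh = 14.9.
Q = h + p + w: δQ = √(δh² + δp² + δw²) = √(222 + 0.518 + 1.44) = 15.0

15.0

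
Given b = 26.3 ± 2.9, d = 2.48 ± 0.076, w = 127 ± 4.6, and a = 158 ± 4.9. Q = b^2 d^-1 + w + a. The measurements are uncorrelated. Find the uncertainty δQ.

Let p = b^2·d^-1 = 279. δp/p = √((2·δb/b)² + (-1·δd/d)²) = √(0.0486 + 0.000939) = 0.223, so δp = 62.1.
Q = p + w + a: δQ = √(δp² + δw² + δa²) = √(3860 + 21.2 + 24.0) = 62.5

62.5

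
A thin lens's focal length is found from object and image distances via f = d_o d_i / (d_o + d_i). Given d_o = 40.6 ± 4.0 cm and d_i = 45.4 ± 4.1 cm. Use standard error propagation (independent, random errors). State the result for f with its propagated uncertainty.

∂f/∂d_o = (d_i/(d_o+d_i))² = 0.279;  ∂f/∂d_i = (d_o/(d_o+d_i))² = 0.223
δf = √((∂f/∂d_o · δd_o)² + (∂f/∂d_i · δd_i)²) = √(1.24 + 0.835) = 1.44 cm
f = 21.4 cm.

21.4 ± 1.44 cm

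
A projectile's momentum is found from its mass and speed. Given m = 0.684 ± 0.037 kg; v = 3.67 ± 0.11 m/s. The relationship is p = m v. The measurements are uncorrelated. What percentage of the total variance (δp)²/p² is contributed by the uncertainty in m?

76.5%

(δp/p)² = (1·δm/m)² + (1·δv/v)²
  m term: (1×0.0541)² = 0.00293
  v term: (1×0.0300)² = 0.000898
Total = 0.00382. Share from m = 0.00293/0.00382 = 0.765.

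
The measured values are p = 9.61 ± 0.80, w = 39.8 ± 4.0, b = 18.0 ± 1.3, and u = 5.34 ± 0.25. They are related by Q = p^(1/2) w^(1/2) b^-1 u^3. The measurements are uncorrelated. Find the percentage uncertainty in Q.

Products/powers → add relative errors in quadrature, weighted by exponent:
  (½·δp/p)² = (0.5×0.0832)² = 0.00173;  (½·δw/w)² = (0.5×0.101)² = 0.00253;  (-1·δb/b)² = (-1×0.0722)² = 0.00522;  (3·δu/u)² = (3×0.0468)² = 0.0197
δQ/Q = √(0.0292) = 0.171

17.1%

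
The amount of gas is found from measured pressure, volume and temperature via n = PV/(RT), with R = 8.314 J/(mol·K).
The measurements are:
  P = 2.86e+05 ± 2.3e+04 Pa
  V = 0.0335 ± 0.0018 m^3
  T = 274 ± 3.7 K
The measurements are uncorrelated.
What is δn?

0.411 mol

Products/powers → add relative errors in quadrature, weighted by exponent:
  (1·δP/P)² = (1×0.0804)² = 0.00647;  (1·δV/V)² = (1×0.0537)² = 0.00289;  (-1·δT/T)² = (-1×0.0135)² = 0.000182
δn/n = √(0.00954) = 0.0977
n = 4.21 mol, so δn = 0.0977 × 4.21 = 0.411 mol.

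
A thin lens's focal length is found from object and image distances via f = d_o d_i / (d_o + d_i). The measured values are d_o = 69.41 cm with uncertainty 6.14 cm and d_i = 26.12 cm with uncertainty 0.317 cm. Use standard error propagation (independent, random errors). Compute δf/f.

0.0257

∂f/∂d_o = (d_i/(d_o+d_i))² = 0.0748;  ∂f/∂d_i = (d_o/(d_o+d_i))² = 0.528
δf = √((∂f/∂d_o · δd_o)² + (∂f/∂d_i · δd_i)²) = √(0.211 + 0.0280) = 0.489 cm
f = 18.98 cm, so δf/f = 0.489/18.98 = 0.0257.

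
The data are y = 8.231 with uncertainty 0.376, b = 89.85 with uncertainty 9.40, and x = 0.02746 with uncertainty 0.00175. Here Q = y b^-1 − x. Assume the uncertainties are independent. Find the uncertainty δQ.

0.0106

Let p = y·b^-1 = 0.09161. δp/p = √((1·δy/y)² + (-1·δb/b)²) = √(0.00209 + 0.0109) = 0.114, so δp = 0.0105.
Q = p − x: δQ = √(δp² + δx²) = √(0.000109 + 3.06e-06) = 0.0106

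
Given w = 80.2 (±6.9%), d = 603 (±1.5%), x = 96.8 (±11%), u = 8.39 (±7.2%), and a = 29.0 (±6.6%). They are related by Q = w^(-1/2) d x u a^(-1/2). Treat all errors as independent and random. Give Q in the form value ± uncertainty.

Relative error in a monomial: (δQ/Q)² = Σ (nᵢ · δxᵢ/xᵢ)².
  (−½·δw/w)² = (-0.5×0.0690)² = 0.00119;  (1·δd/d)² = (1×0.0150)² = 0.000225;  (1·δx/x)² = (1×0.110)² = 0.0121;  (1·δu/u)² = (1×0.0720)² = 0.00518;  (−½·δa/a)² = (-0.5×0.0660)² = 0.00109
δQ/Q = √(0.0198) = 0.141
Q = 10200, so δQ = 0.141 × 10200 = 1430.

10200 ± 1430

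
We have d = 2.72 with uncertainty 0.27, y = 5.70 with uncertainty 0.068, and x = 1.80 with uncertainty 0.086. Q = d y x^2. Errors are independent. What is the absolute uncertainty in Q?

Products/powers → add relative errors in quadrature, weighted by exponent:
  (1·δd/d)² = (1×0.0993)² = 0.00985;  (1·δy/y)² = (1×0.0119)² = 0.000142;  (2·δx/x)² = (2×0.0478)² = 0.00913
δQ/Q = √(0.0191) = 0.138
Q = 50.2, so δQ = 0.138 × 50.2 = 6.95.

6.95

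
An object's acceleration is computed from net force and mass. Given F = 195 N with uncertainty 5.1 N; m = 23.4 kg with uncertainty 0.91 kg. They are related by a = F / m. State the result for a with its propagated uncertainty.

Products/powers → add relative errors in quadrature, weighted by exponent:
  (1·δF/F)² = (1×0.0262)² = 0.000684;  (-1·δm/m)² = (-1×0.0389)² = 0.00151
δa/a = √(0.00220) = 0.0469
a = 8.33 m/s^2, so δa = 0.0469 × 8.33 = 0.391 m/s^2.

8.33 ± 0.391 m/s^2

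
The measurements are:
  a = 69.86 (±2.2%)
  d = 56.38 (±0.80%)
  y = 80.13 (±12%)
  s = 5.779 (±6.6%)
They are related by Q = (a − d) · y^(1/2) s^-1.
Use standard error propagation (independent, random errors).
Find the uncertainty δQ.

3.10

Let u = a − d = 13.48. δu = √(δa² + δd²) = √(2.36 + 0.203) = 1.60, so δu/u = 0.119.
Q is then a monomial in u, y, s:
δQ/Q = √((δu/u)² + (½·δy/y)² + (-1·δs/s)²) = √(0.0141 + 0.00360 + 0.00436) = 0.149
Q = 20.88, so δQ = 0.149 × 20.88 = 3.10.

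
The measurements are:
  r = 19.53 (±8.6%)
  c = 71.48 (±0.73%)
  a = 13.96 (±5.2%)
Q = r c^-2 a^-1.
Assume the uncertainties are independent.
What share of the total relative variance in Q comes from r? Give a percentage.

(δQ/Q)² = (1·δr/r)² + (-2·δc/c)² + (-1·δa/a)²
  r term: (1×0.0860)² = 0.00740
  c term: (-2×0.00730)² = 0.000213
  a term: (-1×0.0520)² = 0.00270
Total = 0.0103. Share from r = 0.00740/0.0103 = 0.717.

71.7%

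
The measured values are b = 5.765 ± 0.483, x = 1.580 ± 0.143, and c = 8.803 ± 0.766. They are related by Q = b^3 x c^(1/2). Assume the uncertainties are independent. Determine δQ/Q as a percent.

27.1%

Each factor contributes (exponent × relative error)² to (δQ/Q)²:
  (3·δb/b)² = (3×0.0838)² = 0.0632;  (1·δx/x)² = (1×0.0905)² = 0.00819;  (½·δc/c)² = (0.5×0.0870)² = 0.00189
δQ/Q = √(0.0733) = 0.271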